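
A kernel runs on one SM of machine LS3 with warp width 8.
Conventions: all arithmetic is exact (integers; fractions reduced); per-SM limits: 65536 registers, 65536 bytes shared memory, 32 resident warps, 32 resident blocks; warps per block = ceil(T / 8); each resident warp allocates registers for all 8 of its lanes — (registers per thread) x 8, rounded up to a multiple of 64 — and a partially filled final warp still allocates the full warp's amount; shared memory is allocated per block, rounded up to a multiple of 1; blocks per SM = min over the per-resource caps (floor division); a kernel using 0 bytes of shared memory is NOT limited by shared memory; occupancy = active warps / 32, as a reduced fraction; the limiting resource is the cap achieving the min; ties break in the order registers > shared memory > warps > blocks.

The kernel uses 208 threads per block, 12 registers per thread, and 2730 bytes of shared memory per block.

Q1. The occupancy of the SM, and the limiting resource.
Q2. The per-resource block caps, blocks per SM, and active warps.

Answer: occupancy 13/16, limited by warps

registers: 19 blocks
shared memory: 24 blocks
warps: 1 block
blocks: 32 blocks

Answer: 1 block, 26 active warps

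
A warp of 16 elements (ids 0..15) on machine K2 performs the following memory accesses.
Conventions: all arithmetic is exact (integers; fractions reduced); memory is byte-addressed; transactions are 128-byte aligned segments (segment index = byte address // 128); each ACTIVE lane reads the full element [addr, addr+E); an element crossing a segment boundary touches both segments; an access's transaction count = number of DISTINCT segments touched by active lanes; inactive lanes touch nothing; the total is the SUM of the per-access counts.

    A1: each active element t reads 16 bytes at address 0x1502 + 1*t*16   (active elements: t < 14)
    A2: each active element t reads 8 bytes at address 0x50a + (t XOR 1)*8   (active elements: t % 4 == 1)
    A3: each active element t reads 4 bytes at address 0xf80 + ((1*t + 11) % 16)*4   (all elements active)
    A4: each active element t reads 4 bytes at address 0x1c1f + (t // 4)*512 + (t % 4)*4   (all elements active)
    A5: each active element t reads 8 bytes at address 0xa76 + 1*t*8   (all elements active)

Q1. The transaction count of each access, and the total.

A1: 2 transactions
A2: 1 transaction
A3: 1 transaction
A4: 4 transactions
A5: 2 transactions

Answer: 2,1,1,4,2; total 10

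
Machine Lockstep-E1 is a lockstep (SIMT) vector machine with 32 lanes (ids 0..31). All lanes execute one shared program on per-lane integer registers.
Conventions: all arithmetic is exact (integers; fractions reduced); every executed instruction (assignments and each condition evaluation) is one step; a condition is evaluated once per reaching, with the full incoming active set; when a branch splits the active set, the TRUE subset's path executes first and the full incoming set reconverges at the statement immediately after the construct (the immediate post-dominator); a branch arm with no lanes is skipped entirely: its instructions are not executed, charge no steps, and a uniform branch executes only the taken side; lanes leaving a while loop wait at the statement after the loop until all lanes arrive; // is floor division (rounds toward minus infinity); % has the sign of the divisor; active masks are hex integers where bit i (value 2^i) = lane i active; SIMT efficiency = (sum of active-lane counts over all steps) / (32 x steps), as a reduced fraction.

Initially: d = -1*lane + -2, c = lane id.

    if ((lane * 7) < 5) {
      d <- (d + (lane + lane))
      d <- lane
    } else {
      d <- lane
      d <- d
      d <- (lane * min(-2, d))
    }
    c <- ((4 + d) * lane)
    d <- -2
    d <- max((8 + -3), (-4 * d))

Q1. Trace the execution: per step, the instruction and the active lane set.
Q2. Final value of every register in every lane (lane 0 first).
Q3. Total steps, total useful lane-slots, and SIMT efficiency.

step 0: eval ((lane * 7) < 5)        0xffffffff
step 1: d <- (d + (lane + lane))     0x00000001
step 2: d <- lane                    0x00000001
step 3: d <- lane                    0xfffffffe
step 4: d <- d                       0xfffffffe
step 5: d <- (lane * min(-2, d))     0xfffffffe
step 6: c <- ((4 + d) * lane)        0xffffffff
step 7: d <- -2                      0xffffffff
step 8: d <- max((8 + -3), (-4 * d)) 0xffffffff

Answer: 9 steps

d: 8,8,8,8,8,8,8,8,8,8,8,8,8,8,8,8,8,8,8,8,8,8,8,8,8,8,8,8,8,8,8,8
c: 0,2,0,-6,-16,-30,-48,-70,-96,-126,-160,-198,-240,-286,-336,-390,-448,-510,-576,-646,-720,-798,-880,-966,-1056,-1150,-1248,-1350,-1456,-1566,-1680,-1798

steps = 9; useful = 223; efficiency = 223/288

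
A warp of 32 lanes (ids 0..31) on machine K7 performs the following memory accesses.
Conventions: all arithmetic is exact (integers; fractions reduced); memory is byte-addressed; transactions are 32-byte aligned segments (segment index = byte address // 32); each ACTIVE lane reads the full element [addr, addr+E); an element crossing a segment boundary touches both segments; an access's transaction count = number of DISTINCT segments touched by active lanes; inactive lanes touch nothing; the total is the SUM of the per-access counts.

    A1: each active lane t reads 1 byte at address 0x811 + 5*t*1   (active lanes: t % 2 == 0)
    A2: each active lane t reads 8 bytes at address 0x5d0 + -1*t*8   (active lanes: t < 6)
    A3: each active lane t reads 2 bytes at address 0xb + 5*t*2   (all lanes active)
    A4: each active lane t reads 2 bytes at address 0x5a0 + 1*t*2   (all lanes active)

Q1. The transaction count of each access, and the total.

A1: 6 transactions
A2: 2 transactions
A3: 11 transactions
A4: 2 transactions

Answer: 6,2,11,2; total 21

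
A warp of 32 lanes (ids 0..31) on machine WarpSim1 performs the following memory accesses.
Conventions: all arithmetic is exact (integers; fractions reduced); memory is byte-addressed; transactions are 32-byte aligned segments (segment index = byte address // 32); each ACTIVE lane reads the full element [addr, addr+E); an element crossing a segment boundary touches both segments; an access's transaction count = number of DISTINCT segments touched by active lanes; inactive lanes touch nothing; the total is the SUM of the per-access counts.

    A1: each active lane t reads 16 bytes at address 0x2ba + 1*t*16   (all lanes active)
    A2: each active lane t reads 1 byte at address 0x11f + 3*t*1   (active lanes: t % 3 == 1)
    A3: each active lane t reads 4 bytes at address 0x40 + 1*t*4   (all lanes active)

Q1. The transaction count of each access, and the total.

A1: 17 transactions
A2: 3 transactions
A3: 4 transactions

Answer: 17,3,4; total 24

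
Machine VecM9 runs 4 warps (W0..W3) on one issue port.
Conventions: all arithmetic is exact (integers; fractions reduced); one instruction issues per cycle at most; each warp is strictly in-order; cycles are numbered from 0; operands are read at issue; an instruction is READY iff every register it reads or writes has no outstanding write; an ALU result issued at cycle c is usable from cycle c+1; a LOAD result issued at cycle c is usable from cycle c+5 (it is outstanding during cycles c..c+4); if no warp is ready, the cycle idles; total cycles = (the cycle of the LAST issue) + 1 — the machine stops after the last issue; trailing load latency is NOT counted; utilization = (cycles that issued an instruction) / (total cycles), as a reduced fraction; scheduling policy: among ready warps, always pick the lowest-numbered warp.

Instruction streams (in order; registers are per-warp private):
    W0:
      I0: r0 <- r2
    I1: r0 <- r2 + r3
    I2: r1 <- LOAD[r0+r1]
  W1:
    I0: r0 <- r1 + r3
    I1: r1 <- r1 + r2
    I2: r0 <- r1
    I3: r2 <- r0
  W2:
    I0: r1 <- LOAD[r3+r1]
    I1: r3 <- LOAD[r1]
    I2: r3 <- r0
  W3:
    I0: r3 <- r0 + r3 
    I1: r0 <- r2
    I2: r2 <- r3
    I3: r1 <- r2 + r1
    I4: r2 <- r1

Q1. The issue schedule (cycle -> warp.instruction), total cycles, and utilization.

cycle 0: W0.I0
cycle 1: W0.I1
cycle 2: W0.I2
cycle 3: W1.I0
cycle 4: W1.I1
cycle 5: W1.I2
cycle 6: W1.I3
cycle 7: W2.I0
cycle 8: W3.I0
cycle 9: W3.I1
cycle 10: W3.I2
cycle 11: W3.I3
cycle 12: W2.I1
cycle 13: W3.I4
cycle 14: idle
cycle 15: idle
cycle 16: idle
cycle 17: W2.I2

Answer: 18 cycles, utilization 5/6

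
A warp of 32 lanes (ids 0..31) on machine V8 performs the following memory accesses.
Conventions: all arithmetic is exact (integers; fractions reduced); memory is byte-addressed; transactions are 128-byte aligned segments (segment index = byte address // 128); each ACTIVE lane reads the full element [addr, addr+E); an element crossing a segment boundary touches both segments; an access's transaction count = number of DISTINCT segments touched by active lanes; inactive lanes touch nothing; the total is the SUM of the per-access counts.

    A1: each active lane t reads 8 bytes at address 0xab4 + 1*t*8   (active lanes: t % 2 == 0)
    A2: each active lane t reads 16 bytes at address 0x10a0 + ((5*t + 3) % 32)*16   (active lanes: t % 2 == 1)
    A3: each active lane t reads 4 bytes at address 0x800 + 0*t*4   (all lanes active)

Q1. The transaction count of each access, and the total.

A1: 3 transactions
A2: 5 transactions
A3: 1 transaction

Answer: 3,5,1; total 9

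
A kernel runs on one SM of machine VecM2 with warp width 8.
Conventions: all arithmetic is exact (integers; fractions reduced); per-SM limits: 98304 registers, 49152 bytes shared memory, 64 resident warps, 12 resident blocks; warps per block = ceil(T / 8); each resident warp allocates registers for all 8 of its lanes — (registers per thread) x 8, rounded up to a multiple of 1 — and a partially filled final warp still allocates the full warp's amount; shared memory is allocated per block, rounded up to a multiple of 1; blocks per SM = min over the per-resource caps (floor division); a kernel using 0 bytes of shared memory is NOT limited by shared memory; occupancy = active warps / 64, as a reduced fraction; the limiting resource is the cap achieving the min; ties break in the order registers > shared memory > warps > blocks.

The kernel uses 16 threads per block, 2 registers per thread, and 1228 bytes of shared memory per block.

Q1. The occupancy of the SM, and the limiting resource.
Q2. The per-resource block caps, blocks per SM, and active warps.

Answer: occupancy 3/8, limited by blocks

registers: 3072 blocks
shared memory: 40 blocks
warps: 32 blocks
blocks: 12 blocks

Answer: 12 blocks, 24 active warps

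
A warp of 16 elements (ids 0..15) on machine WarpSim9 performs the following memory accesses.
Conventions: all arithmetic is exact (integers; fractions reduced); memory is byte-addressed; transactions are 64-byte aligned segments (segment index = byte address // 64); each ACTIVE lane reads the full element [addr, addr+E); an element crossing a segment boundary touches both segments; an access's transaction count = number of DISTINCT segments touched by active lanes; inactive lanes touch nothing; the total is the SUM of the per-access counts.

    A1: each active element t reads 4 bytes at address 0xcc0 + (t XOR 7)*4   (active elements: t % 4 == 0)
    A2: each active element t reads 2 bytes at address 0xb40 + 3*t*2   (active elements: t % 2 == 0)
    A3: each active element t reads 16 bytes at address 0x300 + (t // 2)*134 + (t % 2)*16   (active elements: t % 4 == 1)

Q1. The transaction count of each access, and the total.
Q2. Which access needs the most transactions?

A1: 1 transaction
A2: 2 transactions
A3: 5 transactions

Answer: 1,2,5; total 8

Answer: A3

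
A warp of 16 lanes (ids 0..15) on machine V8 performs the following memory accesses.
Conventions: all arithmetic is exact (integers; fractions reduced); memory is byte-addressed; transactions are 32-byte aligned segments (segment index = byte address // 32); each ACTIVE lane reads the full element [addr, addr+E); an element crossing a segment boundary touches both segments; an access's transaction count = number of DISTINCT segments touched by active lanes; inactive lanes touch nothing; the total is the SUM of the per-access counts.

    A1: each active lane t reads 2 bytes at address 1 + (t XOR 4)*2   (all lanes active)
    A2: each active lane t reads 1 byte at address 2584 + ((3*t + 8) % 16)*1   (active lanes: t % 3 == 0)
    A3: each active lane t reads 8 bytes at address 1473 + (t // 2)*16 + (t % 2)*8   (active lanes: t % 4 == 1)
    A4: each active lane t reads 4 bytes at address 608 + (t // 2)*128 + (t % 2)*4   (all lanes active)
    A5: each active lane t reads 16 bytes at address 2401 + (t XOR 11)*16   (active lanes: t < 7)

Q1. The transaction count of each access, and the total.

A1: 2 transactions
A2: 2 transactions
A3: 4 transactions
A4: 8 transactions
A5: 5 transactions

Answer: 2,2,4,8,5; total 21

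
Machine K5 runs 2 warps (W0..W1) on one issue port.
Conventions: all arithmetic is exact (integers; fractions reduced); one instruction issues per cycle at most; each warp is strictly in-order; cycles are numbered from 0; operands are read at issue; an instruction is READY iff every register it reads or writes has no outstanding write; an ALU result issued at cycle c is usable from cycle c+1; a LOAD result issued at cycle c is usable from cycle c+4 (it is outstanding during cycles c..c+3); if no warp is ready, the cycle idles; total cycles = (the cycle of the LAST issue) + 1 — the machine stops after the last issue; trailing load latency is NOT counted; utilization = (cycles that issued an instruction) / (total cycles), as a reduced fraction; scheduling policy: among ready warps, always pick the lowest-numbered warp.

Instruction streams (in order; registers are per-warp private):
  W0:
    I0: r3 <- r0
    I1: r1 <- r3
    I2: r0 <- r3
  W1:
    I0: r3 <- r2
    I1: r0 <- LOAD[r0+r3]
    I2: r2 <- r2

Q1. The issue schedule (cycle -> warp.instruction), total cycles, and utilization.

cycle 0: W0.I0
cycle 1: W0.I1
cycle 2: W0.I2
cycle 3: W1.I0
cycle 4: W1.I1
cycle 5: W1.I2

Answer: 6 cycles, utilization 1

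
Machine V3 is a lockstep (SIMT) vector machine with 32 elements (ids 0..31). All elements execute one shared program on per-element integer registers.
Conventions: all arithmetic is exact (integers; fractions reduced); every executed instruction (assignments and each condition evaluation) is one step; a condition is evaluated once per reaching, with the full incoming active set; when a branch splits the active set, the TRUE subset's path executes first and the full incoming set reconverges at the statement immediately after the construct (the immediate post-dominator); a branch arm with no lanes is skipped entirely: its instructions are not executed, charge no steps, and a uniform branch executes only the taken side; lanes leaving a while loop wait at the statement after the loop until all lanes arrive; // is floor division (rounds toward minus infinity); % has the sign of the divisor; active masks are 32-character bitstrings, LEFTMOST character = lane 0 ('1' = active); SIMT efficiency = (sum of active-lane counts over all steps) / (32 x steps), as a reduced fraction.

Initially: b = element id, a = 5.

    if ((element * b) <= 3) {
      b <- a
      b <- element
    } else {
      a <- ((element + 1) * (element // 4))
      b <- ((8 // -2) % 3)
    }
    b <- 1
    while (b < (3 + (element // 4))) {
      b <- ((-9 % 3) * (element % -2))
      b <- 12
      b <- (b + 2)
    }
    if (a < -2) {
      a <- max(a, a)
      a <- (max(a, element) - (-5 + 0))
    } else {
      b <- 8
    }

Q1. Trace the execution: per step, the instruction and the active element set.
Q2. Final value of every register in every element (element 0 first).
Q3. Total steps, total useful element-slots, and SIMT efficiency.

step 0: eval ((element * b) <= 3)    11111111111111111111111111111111
step 1: b <- a                       11000000000000000000000000000000
step 2: b <- element                 11000000000000000000000000000000
step 3: a <- ((element + 1) * (element // 4)) 00111111111111111111111111111111
step 4: b <- ((8 // -2) % 3)         00111111111111111111111111111111
step 5: b <- 1                       11111111111111111111111111111111
step 6: eval (b < (3 + (element // 4))) 11111111111111111111111111111111
step 7: b <- ((-9 % 3) * (element % -2)) 11111111111111111111111111111111
step 8: b <- 12                      11111111111111111111111111111111
step 9: b <- (b + 2)                 11111111111111111111111111111111
step 10: eval (b < (3 + (element // 4))) 11111111111111111111111111111111
step 11: eval (a < -2)                11111111111111111111111111111111
step 12: b <- 8                       11111111111111111111111111111111

Answer: 13 steps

b: 8,8,8,8,8,8,8,8,8,8,8,8,8,8,8,8,8,8,8,8,8,8,8,8,8,8,8,8,8,8,8,8
a: 5,5,0,0,5,6,7,8,18,20,22,24,39,42,45,48,68,72,76,80,105,110,115,120,150,156,162,168,203,210,217,224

steps = 13; useful = 352; efficiency = 352/416 = 11/13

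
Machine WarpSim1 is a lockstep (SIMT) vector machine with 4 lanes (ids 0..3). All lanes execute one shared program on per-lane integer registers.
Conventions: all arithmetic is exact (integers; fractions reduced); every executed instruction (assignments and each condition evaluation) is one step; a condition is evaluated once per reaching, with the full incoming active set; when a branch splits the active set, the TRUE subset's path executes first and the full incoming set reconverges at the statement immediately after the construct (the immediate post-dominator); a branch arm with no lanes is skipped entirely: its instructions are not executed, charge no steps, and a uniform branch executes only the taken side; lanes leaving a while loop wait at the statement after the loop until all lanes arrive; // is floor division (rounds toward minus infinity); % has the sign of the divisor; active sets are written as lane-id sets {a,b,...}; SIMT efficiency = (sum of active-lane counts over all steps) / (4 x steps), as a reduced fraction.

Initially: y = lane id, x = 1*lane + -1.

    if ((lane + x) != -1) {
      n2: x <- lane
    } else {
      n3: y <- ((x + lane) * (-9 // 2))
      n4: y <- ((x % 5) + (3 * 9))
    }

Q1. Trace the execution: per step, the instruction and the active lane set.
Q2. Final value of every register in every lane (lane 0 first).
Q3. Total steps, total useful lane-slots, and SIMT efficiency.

step 0: eval ((lane + x) != -1)      {0,1,2,3}
step 1: x <- lane                    {1,2,3}
step 2: y <- ((x + lane) * (-9 // 2)) {0}
step 3: y <- ((x % 5) + (3 * 9))     {0}

Answer: 4 steps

y: 31,1,2,3
x: -1,1,2,3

steps = 4; useful = 9; efficiency = 9/16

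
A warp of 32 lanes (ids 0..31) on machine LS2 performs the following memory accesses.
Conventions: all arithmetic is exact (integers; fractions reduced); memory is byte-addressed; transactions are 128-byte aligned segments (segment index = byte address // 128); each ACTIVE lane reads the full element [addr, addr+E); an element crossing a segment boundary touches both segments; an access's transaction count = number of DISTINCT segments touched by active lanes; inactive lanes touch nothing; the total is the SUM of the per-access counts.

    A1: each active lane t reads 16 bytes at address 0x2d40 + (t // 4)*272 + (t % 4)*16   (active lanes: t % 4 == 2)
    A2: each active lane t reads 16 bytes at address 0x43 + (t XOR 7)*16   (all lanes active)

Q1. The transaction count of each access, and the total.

A1: 8 transactions
A2: 5 transactions

Answer: 8,5; total 13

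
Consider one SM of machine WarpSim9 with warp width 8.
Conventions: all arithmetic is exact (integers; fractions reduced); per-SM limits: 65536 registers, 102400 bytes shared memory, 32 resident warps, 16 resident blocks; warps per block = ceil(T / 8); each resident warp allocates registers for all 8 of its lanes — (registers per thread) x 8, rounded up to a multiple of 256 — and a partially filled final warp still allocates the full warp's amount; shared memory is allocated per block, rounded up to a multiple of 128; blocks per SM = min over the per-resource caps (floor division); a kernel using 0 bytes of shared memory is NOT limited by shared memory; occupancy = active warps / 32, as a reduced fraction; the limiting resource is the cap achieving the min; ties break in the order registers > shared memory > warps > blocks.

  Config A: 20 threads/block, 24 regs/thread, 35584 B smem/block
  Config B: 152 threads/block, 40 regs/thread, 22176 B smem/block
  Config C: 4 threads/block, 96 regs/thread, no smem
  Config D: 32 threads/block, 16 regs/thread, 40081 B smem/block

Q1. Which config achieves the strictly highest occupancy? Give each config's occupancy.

occupancies: A 3/16, B 19/32, C 1/2, D 1/4

Answer: B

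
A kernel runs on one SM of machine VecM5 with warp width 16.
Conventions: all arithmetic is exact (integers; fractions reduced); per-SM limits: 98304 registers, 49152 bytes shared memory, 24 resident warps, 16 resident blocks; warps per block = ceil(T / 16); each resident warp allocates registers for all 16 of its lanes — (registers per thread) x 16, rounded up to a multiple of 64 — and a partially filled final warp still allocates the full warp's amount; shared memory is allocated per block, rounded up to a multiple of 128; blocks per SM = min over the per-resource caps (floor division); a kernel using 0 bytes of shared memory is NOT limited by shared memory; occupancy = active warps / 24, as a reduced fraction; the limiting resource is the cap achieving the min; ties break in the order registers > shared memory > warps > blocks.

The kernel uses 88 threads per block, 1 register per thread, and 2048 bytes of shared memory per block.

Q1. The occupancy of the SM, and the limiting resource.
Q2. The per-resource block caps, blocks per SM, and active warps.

Answer: occupancy 1, limited by warps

registers: 256 blocks
shared memory: 24 blocks
warps: 4 blocks
blocks: 16 blocks

Answer: 4 blocks, 24 active warps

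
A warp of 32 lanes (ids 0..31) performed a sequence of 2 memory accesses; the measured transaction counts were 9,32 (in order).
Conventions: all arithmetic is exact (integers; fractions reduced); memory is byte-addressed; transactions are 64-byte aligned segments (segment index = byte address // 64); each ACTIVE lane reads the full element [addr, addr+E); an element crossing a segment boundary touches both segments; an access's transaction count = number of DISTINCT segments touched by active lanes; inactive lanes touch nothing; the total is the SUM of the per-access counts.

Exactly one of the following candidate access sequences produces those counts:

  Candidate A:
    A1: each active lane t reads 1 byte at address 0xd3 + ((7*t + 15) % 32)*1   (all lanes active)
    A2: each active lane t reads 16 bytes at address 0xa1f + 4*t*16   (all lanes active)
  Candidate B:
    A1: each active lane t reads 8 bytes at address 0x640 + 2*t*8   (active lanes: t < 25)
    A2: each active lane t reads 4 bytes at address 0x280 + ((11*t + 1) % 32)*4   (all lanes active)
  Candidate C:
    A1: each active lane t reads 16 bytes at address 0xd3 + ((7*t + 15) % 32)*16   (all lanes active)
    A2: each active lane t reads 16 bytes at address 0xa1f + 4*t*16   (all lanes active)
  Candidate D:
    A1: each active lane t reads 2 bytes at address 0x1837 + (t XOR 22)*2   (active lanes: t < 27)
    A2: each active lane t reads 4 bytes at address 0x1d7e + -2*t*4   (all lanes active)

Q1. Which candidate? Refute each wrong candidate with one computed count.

A: A1 gives 1 transaction, not 9
B: A1 gives 7 transactions, not 9
D: A1 gives 2 transactions, not 9
C: all counts match (9,32)

Answer: C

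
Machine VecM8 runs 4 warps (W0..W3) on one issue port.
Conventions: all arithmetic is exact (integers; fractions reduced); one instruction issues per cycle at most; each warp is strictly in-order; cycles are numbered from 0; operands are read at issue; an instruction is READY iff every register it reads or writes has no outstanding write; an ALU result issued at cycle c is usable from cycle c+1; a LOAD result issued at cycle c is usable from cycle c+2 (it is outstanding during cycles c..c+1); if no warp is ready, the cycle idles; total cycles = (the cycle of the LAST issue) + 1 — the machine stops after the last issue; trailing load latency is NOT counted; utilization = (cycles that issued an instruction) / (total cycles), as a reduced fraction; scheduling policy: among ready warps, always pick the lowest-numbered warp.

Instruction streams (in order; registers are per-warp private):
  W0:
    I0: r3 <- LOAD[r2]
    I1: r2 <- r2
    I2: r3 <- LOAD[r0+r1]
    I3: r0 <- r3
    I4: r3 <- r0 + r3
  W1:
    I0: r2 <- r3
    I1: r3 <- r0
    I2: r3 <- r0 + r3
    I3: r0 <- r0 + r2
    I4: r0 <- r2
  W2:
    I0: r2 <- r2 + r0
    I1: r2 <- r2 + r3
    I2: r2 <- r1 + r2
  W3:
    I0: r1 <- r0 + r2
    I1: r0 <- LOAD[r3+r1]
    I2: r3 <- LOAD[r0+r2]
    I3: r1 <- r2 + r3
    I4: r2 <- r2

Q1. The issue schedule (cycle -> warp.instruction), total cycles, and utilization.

cycle 0: W0.I0
cycle 1: W0.I1
cycle 2: W0.I2
cycle 3: W1.I0
cycle 4: W0.I3
cycle 5: W0.I4
cycle 6: W1.I1
cycle 7: W1.I2
cycle 8: W1.I3
cycle 9: W1.I4
cycle 10: W2.I0
cycle 11: W2.I1
cycle 12: W2.I2
cycle 13: W3.I0
cycle 14: W3.I1
cycle 15: idle
cycle 16: W3.I2
cycle 17: idle
cycle 18: W3.I3
cycle 19: W3.I4

Answer: 20 cycles, utilization 9/10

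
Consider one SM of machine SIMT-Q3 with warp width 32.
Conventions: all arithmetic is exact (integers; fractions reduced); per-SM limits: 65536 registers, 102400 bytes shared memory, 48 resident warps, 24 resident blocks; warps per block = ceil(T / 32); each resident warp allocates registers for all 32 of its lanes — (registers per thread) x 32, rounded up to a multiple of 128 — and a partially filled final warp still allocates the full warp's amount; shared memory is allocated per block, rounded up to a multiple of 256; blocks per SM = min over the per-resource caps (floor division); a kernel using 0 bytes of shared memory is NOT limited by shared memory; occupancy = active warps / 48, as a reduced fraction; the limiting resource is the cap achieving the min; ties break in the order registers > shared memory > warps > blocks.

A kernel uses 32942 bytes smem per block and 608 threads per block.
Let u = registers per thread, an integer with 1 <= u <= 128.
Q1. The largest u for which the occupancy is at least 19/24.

Answer: u = 52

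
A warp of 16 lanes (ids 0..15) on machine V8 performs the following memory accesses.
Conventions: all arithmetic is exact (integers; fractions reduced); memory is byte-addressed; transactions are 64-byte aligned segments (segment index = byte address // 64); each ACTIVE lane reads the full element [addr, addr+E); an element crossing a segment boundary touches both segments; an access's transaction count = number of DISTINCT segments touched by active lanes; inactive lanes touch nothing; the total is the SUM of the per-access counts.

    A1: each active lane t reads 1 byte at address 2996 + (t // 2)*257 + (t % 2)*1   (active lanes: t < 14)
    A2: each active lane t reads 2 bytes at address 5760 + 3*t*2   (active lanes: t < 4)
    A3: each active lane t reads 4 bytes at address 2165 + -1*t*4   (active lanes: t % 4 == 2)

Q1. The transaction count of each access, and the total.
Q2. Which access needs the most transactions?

A1: 7 transactions
A2: 1 transaction
A3: 2 transactions

Answer: 7,1,2; total 10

Answer: A1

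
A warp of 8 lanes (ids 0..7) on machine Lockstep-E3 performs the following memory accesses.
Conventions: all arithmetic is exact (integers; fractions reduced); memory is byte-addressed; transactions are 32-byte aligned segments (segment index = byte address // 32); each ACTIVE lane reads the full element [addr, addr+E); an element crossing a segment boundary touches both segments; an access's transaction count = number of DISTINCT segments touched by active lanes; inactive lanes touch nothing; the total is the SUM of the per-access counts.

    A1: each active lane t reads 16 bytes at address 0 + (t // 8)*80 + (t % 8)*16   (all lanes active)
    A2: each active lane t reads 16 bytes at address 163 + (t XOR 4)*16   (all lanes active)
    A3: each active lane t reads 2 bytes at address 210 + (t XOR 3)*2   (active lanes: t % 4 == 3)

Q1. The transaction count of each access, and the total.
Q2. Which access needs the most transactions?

A1: 4 transactions
A2: 5 transactions
A3: 1 transaction

Answer: 4,5,1; total 10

Answer: A2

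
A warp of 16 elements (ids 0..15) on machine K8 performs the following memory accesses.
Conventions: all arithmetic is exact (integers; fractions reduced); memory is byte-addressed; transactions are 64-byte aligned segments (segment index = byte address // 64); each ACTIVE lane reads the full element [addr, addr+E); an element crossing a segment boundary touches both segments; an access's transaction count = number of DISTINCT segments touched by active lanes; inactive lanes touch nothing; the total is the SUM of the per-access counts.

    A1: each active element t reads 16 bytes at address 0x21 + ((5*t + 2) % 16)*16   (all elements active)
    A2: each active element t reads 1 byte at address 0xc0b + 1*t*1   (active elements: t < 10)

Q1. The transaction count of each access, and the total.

A1: 5 transactions
A2: 1 transaction

Answer: 5,1; total 6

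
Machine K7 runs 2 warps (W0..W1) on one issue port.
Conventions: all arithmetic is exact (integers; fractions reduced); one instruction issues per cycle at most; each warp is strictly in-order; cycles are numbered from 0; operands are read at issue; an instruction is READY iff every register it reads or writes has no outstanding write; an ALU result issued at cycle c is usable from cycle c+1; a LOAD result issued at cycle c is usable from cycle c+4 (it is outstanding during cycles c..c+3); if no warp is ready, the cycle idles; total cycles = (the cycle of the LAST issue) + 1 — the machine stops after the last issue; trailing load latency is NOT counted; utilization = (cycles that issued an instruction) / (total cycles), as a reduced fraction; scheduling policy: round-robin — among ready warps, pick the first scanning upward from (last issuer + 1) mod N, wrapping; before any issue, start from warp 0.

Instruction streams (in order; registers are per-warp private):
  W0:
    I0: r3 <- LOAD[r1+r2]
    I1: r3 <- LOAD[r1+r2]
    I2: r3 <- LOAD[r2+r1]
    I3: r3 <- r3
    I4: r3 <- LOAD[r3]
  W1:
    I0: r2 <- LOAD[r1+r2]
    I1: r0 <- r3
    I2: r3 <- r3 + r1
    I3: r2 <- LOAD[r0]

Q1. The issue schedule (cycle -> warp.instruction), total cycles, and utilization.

cycle 0: W0.I0
cycle 1: W1.I0
cycle 2: W1.I1
cycle 3: W1.I2
cycle 4: W0.I1
cycle 5: W1.I3
cycle 6: idle
cycle 7: idle
cycle 8: W0.I2
cycle 9: idle
cycle 10: idle
cycle 11: idle
cycle 12: W0.I3
cycle 13: W0.I4

Answer: 14 cycles, utilization 9/14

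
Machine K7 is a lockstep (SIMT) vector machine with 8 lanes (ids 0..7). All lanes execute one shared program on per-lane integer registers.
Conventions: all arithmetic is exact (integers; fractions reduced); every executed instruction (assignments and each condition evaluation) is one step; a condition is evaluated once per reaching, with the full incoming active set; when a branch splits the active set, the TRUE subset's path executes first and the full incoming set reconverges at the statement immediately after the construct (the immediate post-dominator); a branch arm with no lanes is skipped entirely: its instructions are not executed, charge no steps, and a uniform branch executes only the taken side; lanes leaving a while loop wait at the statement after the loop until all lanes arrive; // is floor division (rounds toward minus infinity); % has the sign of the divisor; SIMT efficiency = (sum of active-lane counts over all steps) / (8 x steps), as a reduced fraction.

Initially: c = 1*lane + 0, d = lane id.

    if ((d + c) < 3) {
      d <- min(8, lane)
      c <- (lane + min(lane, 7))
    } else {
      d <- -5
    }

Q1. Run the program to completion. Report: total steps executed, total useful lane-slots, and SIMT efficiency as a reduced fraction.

Answer: 4 steps, 18 useful, 9/16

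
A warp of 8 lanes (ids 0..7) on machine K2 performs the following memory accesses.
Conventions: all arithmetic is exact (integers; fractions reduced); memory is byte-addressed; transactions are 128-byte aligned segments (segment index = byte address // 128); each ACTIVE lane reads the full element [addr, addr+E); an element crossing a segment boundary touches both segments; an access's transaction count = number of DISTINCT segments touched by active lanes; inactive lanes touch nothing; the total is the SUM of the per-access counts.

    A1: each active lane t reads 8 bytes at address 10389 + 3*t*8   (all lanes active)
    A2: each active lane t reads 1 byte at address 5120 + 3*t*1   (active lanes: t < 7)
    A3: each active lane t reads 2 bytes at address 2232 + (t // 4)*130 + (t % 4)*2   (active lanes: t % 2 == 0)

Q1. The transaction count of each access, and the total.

A1: 2 transactions
A2: 1 transaction
A3: 2 transactions

Answer: 2,1,2; total 5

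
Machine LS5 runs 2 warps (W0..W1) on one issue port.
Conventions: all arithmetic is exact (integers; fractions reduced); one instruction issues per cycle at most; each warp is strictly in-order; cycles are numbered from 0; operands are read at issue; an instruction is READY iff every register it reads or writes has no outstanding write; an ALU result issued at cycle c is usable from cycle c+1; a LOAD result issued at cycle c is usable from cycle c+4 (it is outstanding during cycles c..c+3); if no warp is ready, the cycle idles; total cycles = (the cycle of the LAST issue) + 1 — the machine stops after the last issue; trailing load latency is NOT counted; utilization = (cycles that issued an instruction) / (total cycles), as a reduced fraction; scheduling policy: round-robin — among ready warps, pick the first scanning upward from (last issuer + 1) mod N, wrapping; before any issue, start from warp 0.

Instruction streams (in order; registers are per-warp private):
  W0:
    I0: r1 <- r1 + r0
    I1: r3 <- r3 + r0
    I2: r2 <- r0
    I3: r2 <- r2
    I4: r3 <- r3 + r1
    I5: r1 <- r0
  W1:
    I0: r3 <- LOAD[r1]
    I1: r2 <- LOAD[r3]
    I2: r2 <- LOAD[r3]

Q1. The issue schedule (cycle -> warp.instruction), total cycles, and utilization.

cycle 0: W0.I0
cycle 1: W1.I0
cycle 2: W0.I1
cycle 3: W0.I2
cycle 4: W0.I3
cycle 5: W1.I1
cycle 6: W0.I4
cycle 7: W0.I5
cycle 8: idle
cycle 9: W1.I2

Answer: 10 cycles, utilization 9/10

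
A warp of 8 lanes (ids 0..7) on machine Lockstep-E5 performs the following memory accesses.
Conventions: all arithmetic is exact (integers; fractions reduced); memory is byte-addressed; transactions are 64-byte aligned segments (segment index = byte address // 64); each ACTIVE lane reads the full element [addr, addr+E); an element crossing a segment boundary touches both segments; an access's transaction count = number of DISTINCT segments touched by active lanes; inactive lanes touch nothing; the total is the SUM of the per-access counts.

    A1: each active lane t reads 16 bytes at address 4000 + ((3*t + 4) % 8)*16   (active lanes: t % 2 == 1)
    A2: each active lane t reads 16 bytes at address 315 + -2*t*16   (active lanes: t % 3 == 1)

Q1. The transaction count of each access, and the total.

A1: 3 transactions
A2: 4 transactions

Answer: 3,4; total 7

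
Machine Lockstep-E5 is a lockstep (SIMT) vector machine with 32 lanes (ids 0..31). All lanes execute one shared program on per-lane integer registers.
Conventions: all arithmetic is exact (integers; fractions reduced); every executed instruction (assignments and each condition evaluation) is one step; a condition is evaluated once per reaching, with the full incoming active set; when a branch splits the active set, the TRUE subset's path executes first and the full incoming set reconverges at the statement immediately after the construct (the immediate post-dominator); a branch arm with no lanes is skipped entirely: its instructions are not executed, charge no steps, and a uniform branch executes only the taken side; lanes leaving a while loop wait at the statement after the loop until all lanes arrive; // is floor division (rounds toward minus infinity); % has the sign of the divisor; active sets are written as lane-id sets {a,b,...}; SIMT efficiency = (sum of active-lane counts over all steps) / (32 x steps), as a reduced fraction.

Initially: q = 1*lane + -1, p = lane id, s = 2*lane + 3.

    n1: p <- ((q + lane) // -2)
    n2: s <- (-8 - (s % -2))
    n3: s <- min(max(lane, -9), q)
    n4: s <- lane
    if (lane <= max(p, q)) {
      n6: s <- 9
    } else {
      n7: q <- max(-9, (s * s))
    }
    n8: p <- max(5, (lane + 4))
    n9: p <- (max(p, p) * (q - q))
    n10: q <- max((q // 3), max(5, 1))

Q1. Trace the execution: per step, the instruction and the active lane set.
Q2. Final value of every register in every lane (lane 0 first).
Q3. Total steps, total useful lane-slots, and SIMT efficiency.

step 0: p <- ((q + lane) // -2)      {0,1,2,3,4,5,6,7,8,9,10,11,12,13,14,15,16,17,18,19,20,21,22,23,24,25,26,27,28,29,30,31}
step 1: s <- (-8 - (s % -2))         {0,1,2,3,4,5,6,7,8,9,10,11,12,13,14,15,16,17,18,19,20,21,22,23,24,25,26,27,28,29,30,31}
step 2: s <- min(max(lane, -9), q)   {0,1,2,3,4,5,6,7,8,9,10,11,12,13,14,15,16,17,18,19,20,21,22,23,24,25,26,27,28,29,30,31}
step 3: s <- lane                    {0,1,2,3,4,5,6,7,8,9,10,11,12,13,14,15,16,17,18,19,20,21,22,23,24,25,26,27,28,29,30,31}
step 4: eval (lane <= max(p, q))     {0,1,2,3,4,5,6,7,8,9,10,11,12,13,14,15,16,17,18,19,20,21,22,23,24,25,26,27,28,29,30,31}
step 5: s <- 9                       {0}
step 6: q <- max(-9, (s * s))        {1,2,3,4,5,6,7,8,9,10,11,12,13,14,15,16,17,18,19,20,21,22,23,24,25,26,27,28,29,30,31}
step 7: p <- max(5, (lane + 4))      {0,1,2,3,4,5,6,7,8,9,10,11,12,13,14,15,16,17,18,19,20,21,22,23,24,25,26,27,28,29,30,31}
step 8: p <- (max(p, p) * (q - q))   {0,1,2,3,4,5,6,7,8,9,10,11,12,13,14,15,16,17,18,19,20,21,22,23,24,25,26,27,28,29,30,31}
step 9: q <- max((q // 3), max(5, 1)) {0,1,2,3,4,5,6,7,8,9,10,11,12,13,14,15,16,17,18,19,20,21,22,23,24,25,26,27,28,29,30,31}

Answer: 10 steps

q: 5,5,5,5,5,8,12,16,21,27,33,40,48,56,65,75,85,96,108,120,133,147,161,176,192,208,225,243,261,280,300,320
p: 0,0,0,0,0,0,0,0,0,0,0,0,0,0,0,0,0,0,0,0,0,0,0,0,0,0,0,0,0,0,0,0
s: 9,1,2,3,4,5,6,7,8,9,10,11,12,13,14,15,16,17,18,19,20,21,22,23,24,25,26,27,28,29,30,31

steps = 10; useful = 288; efficiency = 288/320 = 9/10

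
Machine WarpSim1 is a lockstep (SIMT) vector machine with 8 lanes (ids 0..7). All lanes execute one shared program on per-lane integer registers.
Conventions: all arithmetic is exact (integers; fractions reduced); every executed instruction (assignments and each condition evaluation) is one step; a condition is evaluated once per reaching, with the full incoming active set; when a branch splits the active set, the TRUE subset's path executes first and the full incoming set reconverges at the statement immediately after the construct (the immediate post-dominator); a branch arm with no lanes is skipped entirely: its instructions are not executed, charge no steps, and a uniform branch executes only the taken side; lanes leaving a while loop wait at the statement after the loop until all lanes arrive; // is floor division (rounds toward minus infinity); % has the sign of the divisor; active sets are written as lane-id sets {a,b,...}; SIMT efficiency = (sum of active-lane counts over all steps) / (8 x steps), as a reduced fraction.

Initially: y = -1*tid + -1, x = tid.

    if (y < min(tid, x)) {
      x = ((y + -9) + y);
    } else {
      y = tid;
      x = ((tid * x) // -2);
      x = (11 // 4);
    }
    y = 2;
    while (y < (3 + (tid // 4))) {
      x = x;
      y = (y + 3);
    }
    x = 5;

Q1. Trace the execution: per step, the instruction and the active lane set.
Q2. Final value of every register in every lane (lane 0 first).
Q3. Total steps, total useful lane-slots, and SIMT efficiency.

step 0: eval (y < min(tid, x))       {0,1,2,3,4,5,6,7}
step 1: x <- ((y + -9) + y)          {0,1,2,3,4,5,6,7}
step 2: y <- 2                       {0,1,2,3,4,5,6,7}
step 3: eval (y < (3 + (tid // 4)))  {0,1,2,3,4,5,6,7}
step 4: x <- x                       {0,1,2,3,4,5,6,7}
step 5: y <- (y + 3)                 {0,1,2,3,4,5,6,7}
step 6: eval (y < (3 + (tid // 4)))  {0,1,2,3,4,5,6,7}
step 7: x <- 5                       {0,1,2,3,4,5,6,7}

Answer: 8 steps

y: 5,5,5,5,5,5,5,5
x: 5,5,5,5,5,5,5,5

steps = 8; useful = 64; efficiency = 64/64 = 1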